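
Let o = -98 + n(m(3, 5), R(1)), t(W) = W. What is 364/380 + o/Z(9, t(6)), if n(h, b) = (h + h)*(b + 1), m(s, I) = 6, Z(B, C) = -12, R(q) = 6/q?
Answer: 1211/570 ≈ 2.1246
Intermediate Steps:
n(h, b) = 2*h*(1 + b) (n(h, b) = (2*h)*(1 + b) = 2*h*(1 + b))
o = -14 (o = -98 + 2*6*(1 + 6/1) = -98 + 2*6*(1 + 6*1) = -98 + 2*6*(1 + 6) = -98 + 2*6*7 = -98 + 84 = -14)
364/380 + o/Z(9, t(6)) = 364/380 - 14/(-12) = 364*(1/380) - 14*(-1/12) = 91/95 + 7/6 = 1211/570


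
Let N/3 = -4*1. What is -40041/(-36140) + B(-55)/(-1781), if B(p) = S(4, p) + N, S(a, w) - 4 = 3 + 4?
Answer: 5488397/4951180 ≈ 1.1085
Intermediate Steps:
S(a, w) = 11 (S(a, w) = 4 + (3 + 4) = 4 + 7 = 11)
N = -12 (N = 3*(-4*1) = 3*(-4) = -12)
B(p) = -1 (B(p) = 11 - 12 = -1)
-40041/(-36140) + B(-55)/(-1781) = -40041/(-36140) - 1/(-1781) = -40041*(-1/36140) - 1*(-1/1781) = 40041/36140 + 1/1781 = 5488397/4951180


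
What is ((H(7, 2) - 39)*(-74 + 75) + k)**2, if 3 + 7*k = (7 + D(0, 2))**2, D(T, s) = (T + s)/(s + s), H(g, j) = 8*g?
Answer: 474721/784 ≈ 605.51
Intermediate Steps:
D(T, s) = (T + s)/(2*s) (D(T, s) = (T + s)/((2*s)) = (T + s)*(1/(2*s)) = (T + s)/(2*s))
k = 213/28 (k = -3/7 + (7 + (1/2)*(0 + 2)/2)**2/7 = -3/7 + (7 + (1/2)*(1/2)*2)**2/7 = -3/7 + (7 + 1/2)**2/7 = -3/7 + (15/2)**2/7 = -3/7 + (1/7)*(225/4) = -3/7 + 225/28 = 213/28 ≈ 7.6071)
((H(7, 2) - 39)*(-74 + 75) + k)**2 = ((8*7 - 39)*(-74 + 75) + 213/28)**2 = ((56 - 39)*1 + 213/28)**2 = (17*1 + 213/28)**2 = (17 + 213/28)**2 = (689/28)**2 = 474721/784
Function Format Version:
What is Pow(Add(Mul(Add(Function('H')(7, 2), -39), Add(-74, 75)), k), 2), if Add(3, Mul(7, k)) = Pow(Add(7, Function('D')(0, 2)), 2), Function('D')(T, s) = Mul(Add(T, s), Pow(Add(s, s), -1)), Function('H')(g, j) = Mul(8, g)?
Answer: Rational(474721, 784) ≈ 605.51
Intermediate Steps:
Function('D')(T, s) = Mul(Rational(1, 2), Pow(s, -1), Add(T, s)) (Function('D')(T, s) = Mul(Add(T, s), Pow(Mul(2, s), -1)) = Mul(Add(T, s), Mul(Rational(1, 2), Pow(s, -1))) = Mul(Rational(1, 2), Pow(s, -1), Add(T, s)))
k = Rational(213, 28) (k = Add(Rational(-3, 7), Mul(Rational(1, 7), Pow(Add(7, Mul(Rational(1, 2), Pow(2, -1), Add(0, 2))), 2))) = Add(Rational(-3, 7), Mul(Rational(1, 7), Pow(Add(7, Mul(Rational(1, 2), Rational(1, 2), 2)), 2))) = Add(Rational(-3, 7), Mul(Rational(1, 7), Pow(Add(7, Rational(1, 2)), 2))) = Add(Rational(-3, 7), Mul(Rational(1, 7), Pow(Rational(15, 2), 2))) = Add(Rational(-3, 7), Mul(Rational(1, 7), Rational(225, 4))) = Add(Rational(-3, 7), Rational(225, 28)) = Rational(213, 28) ≈ 7.6071)
Pow(Add(Mul(Add(Function('H')(7, 2), -39), Add(-74, 75)), k), 2) = Pow(Add(Mul(Add(Mul(8, 7), -39), Add(-74, 75)), Rational(213, 28)), 2) = Pow(Add(Mul(Add(56, -39), 1), Rational(213, 28)), 2) = Pow(Add(Mul(17, 1), Rational(213, 28)), 2) = Pow(Add(17, Rational(213, 28)), 2) = Pow(Rational(689, 28), 2) = Rational(474721, 784)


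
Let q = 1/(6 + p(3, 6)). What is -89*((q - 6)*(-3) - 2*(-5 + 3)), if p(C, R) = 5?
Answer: -21271/11 ≈ -1933.7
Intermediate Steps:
q = 1/11 (q = 1/(6 + 5) = 1/11 ≈ 0.090909)
-89*((q - 6)*(-3) - 2*(-5 + 3)) = -89*((1/11 - 6)*(-3) - 2*(-5 + 3)) = -89*(-65/11*(-3) - 2*(-2)) = -89*(195/11 + 4) = -89*239/11 = -21271/11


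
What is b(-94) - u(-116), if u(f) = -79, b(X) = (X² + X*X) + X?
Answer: 17657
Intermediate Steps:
b(X) = X + 2*X² (b(X) = (X² + X²) + X = 2*X² + X = X + 2*X²)
b(-94) - u(-116) = -94*(1 + 2*(-94)) - 1*(-79) = -94*(1 - 188) + 79 = -94*(-187) + 79 = 17578 + 79 = 17657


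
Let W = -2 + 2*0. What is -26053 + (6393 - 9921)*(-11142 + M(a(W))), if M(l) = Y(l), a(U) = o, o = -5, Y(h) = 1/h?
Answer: 196418143/5 ≈ 3.9284e+7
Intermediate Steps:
W = -2 (W = -2 + 0 = -2)
a(U) = -5
M(l) = 1/l
-26053 + (6393 - 9921)*(-11142 + M(a(W))) = -26053 + (6393 - 9921)*(-11142 + 1/(-5)) = -26053 - 3528*(-11142 - ⅕) = -26053 - 3528*(-55711/5) = -26053 + 196548408/5 = 196418143/5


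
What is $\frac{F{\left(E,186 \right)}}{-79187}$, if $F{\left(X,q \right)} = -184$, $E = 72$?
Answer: $\frac{184}{79187} \approx 0.0023236$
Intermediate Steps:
$\frac{F{\left(E,186 \right)}}{-79187} = - \frac{184}{-79187} = \left(-184\right) \left(- \frac{1}{79187}\right) = \frac{184}{79187}$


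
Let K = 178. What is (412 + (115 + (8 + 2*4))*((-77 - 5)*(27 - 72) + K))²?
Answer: 257170694400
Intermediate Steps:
(412 + (115 + (8 + 2*4))*((-77 - 5)*(27 - 72) + K))² = (412 + (115 + (8 + 2*4))*((-77 - 5)*(27 - 72) + 178))² = (412 + (115 + (8 + 8))*(-82*(-45) + 178))² = (412 + (115 + 16)*(3690 + 178))² = (412 + 131*3868)² = (412 + 506708)² = 507120² = 257170694400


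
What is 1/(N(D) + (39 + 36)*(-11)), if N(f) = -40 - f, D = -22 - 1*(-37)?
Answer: -1/880 ≈ -0.0011364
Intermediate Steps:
D = 15 (D = -22 + 37 = 15)
1/(N(D) + (39 + 36)*(-11)) = 1/((-40 - 1*15) + (39 + 36)*(-11)) = 1/((-40 - 15) + 75*(-11)) = 1/(-55 - 825) = 1/(-880) = -1/880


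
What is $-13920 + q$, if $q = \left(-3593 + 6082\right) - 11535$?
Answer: $-22966$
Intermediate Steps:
$q = -9046$ ($q = 2489 - 11535 = -9046$)
$-13920 + q = -13920 - 9046 = -22966$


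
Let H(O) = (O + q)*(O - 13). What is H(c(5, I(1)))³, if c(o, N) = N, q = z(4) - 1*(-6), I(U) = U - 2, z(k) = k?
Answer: -2000376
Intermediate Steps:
I(U) = -2 + U
q = 10 (q = 4 - 1*(-6) = 4 + 6 = 10)
H(O) = (-13 + O)*(10 + O) (H(O) = (O + 10)*(O - 13) = (10 + O)*(-13 + O) = (-13 + O)*(10 + O))
H(c(5, I(1)))³ = (-130 + (-2 + 1)² - 3*(-2 + 1))³ = (-130 + (-1)² - 3*(-1))³ = (-130 + 1 + 3)³ = (-126)³ = -2000376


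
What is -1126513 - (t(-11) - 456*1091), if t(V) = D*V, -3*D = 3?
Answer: -629028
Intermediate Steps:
D = -1 (D = -⅓*3 = -1)
t(V) = -V
-1126513 - (t(-11) - 456*1091) = -1126513 - (-1*(-11) - 456*1091) = -1126513 - (11 - 497496) = -1126513 - 1*(-497485) = -1126513 + 497485 = -629028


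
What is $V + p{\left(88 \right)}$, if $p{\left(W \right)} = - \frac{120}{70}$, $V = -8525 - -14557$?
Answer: $\frac{42212}{7} \approx 6030.3$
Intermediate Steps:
$V = 6032$ ($V = -8525 + 14557 = 6032$)
$p{\left(W \right)} = - \frac{12}{7}$ ($p{\left(W \right)} = \left(-120\right) \frac{1}{70} = - \frac{12}{7}$)
$V + p{\left(88 \right)} = 6032 - \frac{12}{7} = \frac{42212}{7}$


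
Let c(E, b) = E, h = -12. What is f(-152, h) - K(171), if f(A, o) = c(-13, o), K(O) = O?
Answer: -184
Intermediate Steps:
f(A, o) = -13
f(-152, h) - K(171) = -13 - 1*171 = -13 - 171 = -184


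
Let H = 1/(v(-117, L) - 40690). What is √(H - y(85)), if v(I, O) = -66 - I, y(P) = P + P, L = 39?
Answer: I*√280759855209/40639 ≈ 13.038*I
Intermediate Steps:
y(P) = 2*P
H = -1/40639 (H = 1/((-66 - 1*(-117)) - 40690) = 1/((-66 + 117) - 40690) = 1/(51 - 40690) = 1/(-40639) = -1/40639 ≈ -2.4607e-5)
√(H - y(85)) = √(-1/40639 - 2*85) = √(-1/40639 - 1*170) = √(-1/40639 - 170) = √(-6908631/40639) = I*√280759855209/40639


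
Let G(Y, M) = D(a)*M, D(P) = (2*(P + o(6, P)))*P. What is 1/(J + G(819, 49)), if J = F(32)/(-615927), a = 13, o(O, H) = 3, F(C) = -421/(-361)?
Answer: 222349647/4532375204027 ≈ 4.9058e-5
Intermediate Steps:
F(C) = 421/361 (F(C) = -421*(-1/361) = 421/361)
D(P) = P*(6 + 2*P) (D(P) = (2*(P + 3))*P = (2*(3 + P))*P = (6 + 2*P)*P = P*(6 + 2*P))
G(Y, M) = 416*M (G(Y, M) = (2*13*(3 + 13))*M = (2*13*16)*M = 416*M)
J = -421/222349647 (J = (421/361)/(-615927) = (421/361)*(-1/615927) = -421/222349647 ≈ -1.8934e-6)
1/(J + G(819, 49)) = 1/(-421/222349647 + 416*49) = 1/(-421/222349647 + 20384) = 1/(4532375204027/222349647) = 222349647/4532375204027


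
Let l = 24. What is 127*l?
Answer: 3048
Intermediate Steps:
127*l = 127*24 = 3048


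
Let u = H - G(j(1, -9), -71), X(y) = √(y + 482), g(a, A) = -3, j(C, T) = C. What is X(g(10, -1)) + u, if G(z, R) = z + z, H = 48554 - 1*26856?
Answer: 21696 + √479 ≈ 21718.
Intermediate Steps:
H = 21698 (H = 48554 - 26856 = 21698)
X(y) = √(482 + y)
G(z, R) = 2*z
u = 21696 (u = 21698 - 2 = 21696)
X(g(10, -1)) + u = √(482 - 3) + 21696 = √479 + 21696 = 21696 + √479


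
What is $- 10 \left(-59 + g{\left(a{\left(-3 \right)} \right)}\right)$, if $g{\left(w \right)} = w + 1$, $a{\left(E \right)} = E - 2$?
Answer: $630$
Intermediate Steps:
$a{\left(E \right)} = -2 + E$
$g{\left(w \right)} = 1 + w$
$- 10 \left(-59 + g{\left(a{\left(-3 \right)} \right)}\right) = - 10 \left(-59 + \left(1 - 5\right)\right) = - 10 \left(-59 - 4\right) = \left(-10\right) \left(-63\right) = 630$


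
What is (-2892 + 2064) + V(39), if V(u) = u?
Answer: -789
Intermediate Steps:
(-2892 + 2064) + V(39) = (-2892 + 2064) + 39 = -828 + 39 = -789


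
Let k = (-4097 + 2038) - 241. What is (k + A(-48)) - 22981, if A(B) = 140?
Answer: -25141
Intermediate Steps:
k = -2300 (k = -2059 - 241 = -2300)
(k + A(-48)) - 22981 = (-2300 + 140) - 22981 = -2160 - 22981 = -25141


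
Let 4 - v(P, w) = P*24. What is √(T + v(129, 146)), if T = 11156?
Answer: 24*√14 ≈ 89.800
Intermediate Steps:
v(P, w) = 4 - 24*P (v(P, w) = 4 - P*24 = 4 - 24*P)
√(T + v(129, 146)) = √(11156 + (4 - 24*129)) = √(11156 + (4 - 3096)) = √(11156 - 3092) = √8064 = 24*√14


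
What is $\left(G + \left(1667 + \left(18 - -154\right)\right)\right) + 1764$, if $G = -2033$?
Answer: $1570$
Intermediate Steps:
$\left(G + \left(1667 + \left(18 - -154\right)\right)\right) + 1764 = \left(-2033 + \left(1667 + \left(18 - -154\right)\right)\right) + 1764 = \left(-2033 + \left(1667 + \left(18 + 154\right)\right)\right) + 1764 = \left(-2033 + \left(1667 + 172\right)\right) + 1764 = \left(-2033 + 1839\right) + 1764 = -194 + 1764 = 1570$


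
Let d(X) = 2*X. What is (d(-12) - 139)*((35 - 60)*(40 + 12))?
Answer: 211900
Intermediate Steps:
(d(-12) - 139)*((35 - 60)*(40 + 12)) = (2*(-12) - 139)*((35 - 60)*(40 + 12)) = (-24 - 139)*(-25*52) = -163*(-1300) = 211900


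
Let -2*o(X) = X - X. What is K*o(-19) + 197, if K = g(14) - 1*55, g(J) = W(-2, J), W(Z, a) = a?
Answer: 197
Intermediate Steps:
o(X) = 0 (o(X) = -(X - X)/2 = -½*0 = 0)
g(J) = J
K = -41 (K = 14 - 1*55 = 14 - 55 = -41)
K*o(-19) + 197 = -41*0 + 197 = 0 + 197 = 197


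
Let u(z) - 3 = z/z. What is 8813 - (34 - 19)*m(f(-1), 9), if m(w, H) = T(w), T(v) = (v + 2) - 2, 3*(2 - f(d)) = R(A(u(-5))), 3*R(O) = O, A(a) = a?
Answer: 26369/3 ≈ 8789.7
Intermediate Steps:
u(z) = 4 (u(z) = 3 + z/z = 3 + 1 = 4)
R(O) = O/3
f(d) = 14/9 (f(d) = 2 - 4/9 = 14/9)
T(v) = v (T(v) = (2 + v) - 2 = v)
m(w, H) = w
8813 - (34 - 19)*m(f(-1), 9) = 8813 - (34 - 19)*14/9 = 8813 - 15*14/9 = 8813 - 1*70/3 = 8813 - 70/3 = 26369/3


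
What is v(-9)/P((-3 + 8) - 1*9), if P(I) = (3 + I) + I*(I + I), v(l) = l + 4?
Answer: -5/31 ≈ -0.16129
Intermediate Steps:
v(l) = 4 + l
P(I) = 3 + I + 2*I² (P(I) = (3 + I) + I*(2*I) = (3 + I) + 2*I² = 3 + I + 2*I²)
v(-9)/P((-3 + 8) - 1*9) = (4 - 9)/(3 + ((-3 + 8) - 1*9) + 2*((-3 + 8) - 1*9)²) = -5/(3 + (5 - 9) + 2*(5 - 9)²) = -5/(3 - 4 + 2*(-4)²) = -5/(3 - 4 + 2*16) = -5/(3 - 4 + 32) = -5/31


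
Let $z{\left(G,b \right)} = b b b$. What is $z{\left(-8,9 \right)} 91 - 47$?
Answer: $66292$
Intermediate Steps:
$z{\left(G,b \right)} = b^{3}$ ($z{\left(G,b \right)} = b^{2} b = b^{3}$)
$z{\left(-8,9 \right)} 91 - 47 = 9^{3} \cdot 91 - 47 = 729 \cdot 91 - 47 = 66339 - 47 = 66292$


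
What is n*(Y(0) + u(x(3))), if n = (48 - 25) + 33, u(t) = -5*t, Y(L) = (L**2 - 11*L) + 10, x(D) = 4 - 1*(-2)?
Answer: -1120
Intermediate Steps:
x(D) = 6 (x(D) = 4 + 2 = 6)
Y(L) = 10 + L**2 - 11*L
n = 56 (n = 23 + 33 = 56)
n*(Y(0) + u(x(3))) = 56*((10 + 0**2 - 11*0) - 5*6) = 56*((10 + 0 + 0) - 30) = 56*(10 - 30) = 56*(-20) = -1120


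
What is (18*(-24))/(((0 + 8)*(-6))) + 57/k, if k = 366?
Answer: 1117/122 ≈ 9.1557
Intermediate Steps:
(18*(-24))/(((0 + 8)*(-6))) + 57/k = (18*(-24))/(((0 + 8)*(-6))) + 57/366 = -432/(8*(-6)) + 57*(1/366) = -432/(-48) + 19/122 = -432*(-1/48) + 19/122 = 9 + 19/122 = 1117/122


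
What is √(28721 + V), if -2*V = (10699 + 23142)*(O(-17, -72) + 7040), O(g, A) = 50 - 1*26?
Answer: I*√119497691 ≈ 10932.0*I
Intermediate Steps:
O(g, A) = 24 (O(g, A) = 50 - 26 = 24)
V = -119526412 (V = -(10699 + 23142)*(24 + 7040)/2 = -33841*7064/2 = -½*239052824 = -119526412)
√(28721 + V) = √(28721 - 119526412) = √(-119497691) = I*√119497691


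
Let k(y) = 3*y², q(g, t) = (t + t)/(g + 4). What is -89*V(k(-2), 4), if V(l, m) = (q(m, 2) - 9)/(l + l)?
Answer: 1513/48 ≈ 31.521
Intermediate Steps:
q(g, t) = 2*t/(4 + g) (q(g, t) = (2*t)/(4 + g) = 2*t/(4 + g))
V(l, m) = (-9 + 4/(4 + m))/(2*l) (V(l, m) = (2*2/(4 + m) - 9)/(l + l) = (4/(4 + m) - 9)/((2*l)) = (-9 + 4/(4 + m))*(1/(2*l)) = (-9 + 4/(4 + m))/(2*l))
-89*V(k(-2), 4) = -89*(-32 - 9*4)/(2*(3*(-2)²)*(4 + 4)) = -89*(-32 - 36)/(2*(3*4)*8) = -89*(-68)/(2*12*8) = -89*(-17/48) = 1513/48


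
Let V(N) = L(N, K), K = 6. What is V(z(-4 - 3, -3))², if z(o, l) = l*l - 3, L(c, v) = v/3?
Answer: 4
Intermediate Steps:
L(c, v) = v/3 (L(c, v) = v*(⅓) = v/3)
z(o, l) = -3 + l² (z(o, l) = l² - 3 = -3 + l²)
V(N) = 2 (V(N) = (⅓)*6 = 2)
V(z(-4 - 3, -3))² = 2² = 4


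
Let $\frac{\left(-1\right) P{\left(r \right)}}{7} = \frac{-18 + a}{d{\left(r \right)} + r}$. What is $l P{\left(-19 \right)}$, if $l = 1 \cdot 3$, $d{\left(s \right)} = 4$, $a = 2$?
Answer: $- \frac{112}{5} \approx -22.4$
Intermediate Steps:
$l = 3$
$P{\left(r \right)} = \frac{112}{4 + r}$ ($P{\left(r \right)} = - 7 \frac{-18 + 2}{4 + r} = - 7 \left(- \frac{16}{4 + r}\right) = \frac{112}{4 + r}$)
$l P{\left(-19 \right)} = 3 \frac{112}{4 - 19} = 3 \frac{112}{-15} = 3 \cdot 112 \left(- \frac{1}{15}\right) = 3 \left(- \frac{112}{15}\right) = - \frac{112}{5}$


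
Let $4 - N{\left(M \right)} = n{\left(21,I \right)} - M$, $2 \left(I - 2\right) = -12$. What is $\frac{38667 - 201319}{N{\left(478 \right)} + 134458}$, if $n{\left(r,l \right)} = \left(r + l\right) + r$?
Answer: $- \frac{2198}{1823} \approx -1.2057$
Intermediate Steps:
$I = -4$ ($I = 2 + \frac{1}{2} \left(-12\right) = 2 - 6 = -4$)
$n{\left(r,l \right)} = l + 2 r$ ($n{\left(r,l \right)} = \left(l + r\right) + r = l + 2 r$)
$N{\left(M \right)} = -34 + M$ ($N{\left(M \right)} = 4 - \left(\left(-4 + 2 \cdot 21\right) - M\right) = 4 - \left(\left(-4 + 42\right) - M\right) = 4 - \left(38 - M\right) = 4 + \left(-38 + M\right) = -34 + M$)
$\frac{38667 - 201319}{N{\left(478 \right)} + 134458} = \frac{38667 - 201319}{\left(-34 + 478\right) + 134458} = - \frac{162652}{444 + 134458} = - \frac{162652}{134902} = \left(-162652\right) \frac{1}{134902} = - \frac{2198}{1823}$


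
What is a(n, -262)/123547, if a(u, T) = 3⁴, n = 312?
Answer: 81/123547 ≈ 0.00065562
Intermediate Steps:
a(u, T) = 81
a(n, -262)/123547 = 81/123547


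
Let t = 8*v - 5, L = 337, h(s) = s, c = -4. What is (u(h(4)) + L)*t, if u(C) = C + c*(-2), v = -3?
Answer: -10121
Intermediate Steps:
t = -29 (t = 8*(-3) - 5 = -24 - 5 = -29)
u(C) = 8 + C (u(C) = C - 4*(-2) = C + 8 = 8 + C)
(u(h(4)) + L)*t = ((8 + 4) + 337)*(-29) = (12 + 337)*(-29) = 349*(-29) = -10121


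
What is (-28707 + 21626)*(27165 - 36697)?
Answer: 67496092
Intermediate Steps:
(-28707 + 21626)*(27165 - 36697) = -7081*(-9532) = 67496092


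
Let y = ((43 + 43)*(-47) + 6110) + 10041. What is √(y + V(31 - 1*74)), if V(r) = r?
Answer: √12066 ≈ 109.85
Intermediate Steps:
y = 12109 (y = (86*(-47) + 6110) + 10041 = (-4042 + 6110) + 10041 = 2068 + 10041 = 12109)
√(y + V(31 - 1*74)) = √(12109 + (31 - 1*74)) = √(12109 + (31 - 74)) = √(12109 - 43) = √12066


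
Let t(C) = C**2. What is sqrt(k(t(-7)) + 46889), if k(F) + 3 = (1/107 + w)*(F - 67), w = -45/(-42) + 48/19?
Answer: sqrt(9482267301311)/14231 ≈ 216.38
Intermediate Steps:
w = 957/266 (w = -45*(-1/42) + 48*(1/19) = 15/14 + 48/19 = 957/266 ≈ 3.5977)
k(F) = -6963941/28462 + 102665*F/28462 (k(F) = -3 + (1/107 + 957/266)*(F - 67) = -3 + (1/107 + 957/266)*(-67 + F) = -3 + 102665*(-67 + F)/28462 = -3 + (-6878555/28462 + 102665*F/28462) = -6963941/28462 + 102665*F/28462)
sqrt(k(t(-7)) + 46889) = sqrt((-6963941/28462 + (102665/28462)*(-7)**2) + 46889) = sqrt((-6963941/28462 + (102665/28462)*49) + 46889) = sqrt((-6963941/28462 + 718655/4066) + 46889) = sqrt(-966678/14231 + 46889) = sqrt(666310681/14231) = sqrt(9482267301311)/14231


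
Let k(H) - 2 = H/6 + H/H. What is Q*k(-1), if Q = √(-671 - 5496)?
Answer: 17*I*√6167/6 ≈ 222.5*I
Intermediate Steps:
k(H) = 3 + H/6 (k(H) = 2 + (H/6 + H/H) = 2 + (H*(⅙) + 1) = 2 + (H/6 + 1) = 2 + (1 + H/6) = 3 + H/6)
Q = I*√6167 (Q = √(-6167) = I*√6167 ≈ 78.53*I)
Q*k(-1) = (I*√6167)*(3 + (⅙)*(-1)) = (I*√6167)*(3 - ⅙) = (I*√6167)*(17/6) = 17*I*√6167/6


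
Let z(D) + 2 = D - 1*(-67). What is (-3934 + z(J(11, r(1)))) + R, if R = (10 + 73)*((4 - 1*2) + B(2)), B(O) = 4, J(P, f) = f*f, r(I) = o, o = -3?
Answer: -3362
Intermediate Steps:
r(I) = -3
J(P, f) = f²
z(D) = 65 + D (z(D) = -2 + (D - 1*(-67)) = -2 + (D + 67) = -2 + (67 + D) = 65 + D)
R = 498 (R = (10 + 73)*((4 - 1*2) + 4) = 83*((4 - 2) + 4) = 83*(2 + 4) = 83*6 = 498)
(-3934 + z(J(11, r(1)))) + R = (-3934 + (65 + (-3)²)) + 498 = (-3934 + (65 + 9)) + 498 = (-3934 + 74) + 498 = -3860 + 498 = -3362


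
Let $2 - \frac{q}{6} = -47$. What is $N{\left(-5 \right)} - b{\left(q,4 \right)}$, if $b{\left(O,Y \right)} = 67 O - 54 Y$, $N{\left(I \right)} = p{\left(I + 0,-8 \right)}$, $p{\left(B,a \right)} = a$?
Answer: $-19490$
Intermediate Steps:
$N{\left(I \right)} = -8$
$q = 294$ ($q = 12 - -282 = 12 + 282 = 294$)
$b{\left(O,Y \right)} = - 54 Y + 67 O$
$N{\left(-5 \right)} - b{\left(q,4 \right)} = -8 - \left(\left(-54\right) 4 + 67 \cdot 294\right) = -8 - \left(-216 + 19698\right) = -8 - 19482 = -19490$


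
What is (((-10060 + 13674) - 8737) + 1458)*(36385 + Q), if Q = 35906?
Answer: -264946515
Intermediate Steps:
(((-10060 + 13674) - 8737) + 1458)*(36385 + Q) = (((-10060 + 13674) - 8737) + 1458)*(36385 + 35906) = ((3614 - 8737) + 1458)*72291 = (-5123 + 1458)*72291 = -3665*72291 = -264946515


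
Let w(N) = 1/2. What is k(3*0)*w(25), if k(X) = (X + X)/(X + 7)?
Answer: 0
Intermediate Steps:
w(N) = 1/2
k(X) = 2*X/(7 + X) (k(X) = (2*X)/(7 + X) = 2*X/(7 + X))
k(3*0)*w(25) = (2*(3*0)/(7 + 3*0))*(1/2) = (2*0/(7 + 0))*(1/2) = (2*0/7)*(1/2) = (2*0*(1/7))*(1/2) = 0*(1/2) = 0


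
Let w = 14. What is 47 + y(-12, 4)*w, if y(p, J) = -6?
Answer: -37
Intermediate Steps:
47 + y(-12, 4)*w = 47 - 6*14 = 47 - 84 = -37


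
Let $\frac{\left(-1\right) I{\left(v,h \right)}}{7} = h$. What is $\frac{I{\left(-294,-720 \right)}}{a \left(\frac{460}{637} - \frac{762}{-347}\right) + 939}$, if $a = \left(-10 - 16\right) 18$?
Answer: $- \frac{28565040}{2418229} \approx -11.812$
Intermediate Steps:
$a = -468$ ($a = \left(-26\right) 18 = -468$)
$I{\left(v,h \right)} = - 7 h$
$\frac{I{\left(-294,-720 \right)}}{a \left(\frac{460}{637} - \frac{762}{-347}\right) + 939} = \frac{\left(-7\right) \left(-720\right)}{- 468 \left(\frac{460}{637} - \frac{762}{-347}\right) + 939} = \frac{5040}{- 468 \left(460 \cdot \frac{1}{637} - - \frac{762}{347}\right) + 939} = \frac{5040}{- 468 \left(\frac{460}{637} + \frac{762}{347}\right) + 939} = \frac{5040}{\left(-468\right) \frac{645014}{221039} + 939} = \frac{5040}{- \frac{23220504}{17003} + 939} = \frac{5040}{- \frac{7254687}{17003}} = 5040 \left(- \frac{17003}{7254687}\right) = - \frac{28565040}{2418229}$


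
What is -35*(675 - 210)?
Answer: -16275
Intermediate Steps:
-35*(675 - 210) = -35*465 = -16275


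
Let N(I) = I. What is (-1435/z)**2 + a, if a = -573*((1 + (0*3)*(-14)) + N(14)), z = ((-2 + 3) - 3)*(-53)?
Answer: -94514195/11236 ≈ -8411.7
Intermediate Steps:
z = 106 (z = (1 - 3)*(-53) = -2*(-53) = 106)
a = -8595 (a = -573*((1 + (0*3)*(-14)) + 14) = -573*((1 + 0*(-14)) + 14) = -573*((1 + 0) + 14) = -573*(1 + 14) = -573*15 = -8595)
(-1435/z)**2 + a = (-1435/106)**2 - 8595 = 2059225/11236 - 8595 = -94514195/11236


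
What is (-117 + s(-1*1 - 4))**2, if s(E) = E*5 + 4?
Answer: 19044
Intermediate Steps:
s(E) = 4 + 5*E (s(E) = 5*E + 4 = 4 + 5*E)
(-117 + s(-1*1 - 4))**2 = (-117 + (4 + 5*(-1*1 - 4)))**2 = (-117 + (4 + 5*(-1 - 4)))**2 = (-117 + (4 + 5*(-5)))**2 = (-117 + (4 - 25))**2 = (-117 - 21)**2 = (-138)**2 = 19044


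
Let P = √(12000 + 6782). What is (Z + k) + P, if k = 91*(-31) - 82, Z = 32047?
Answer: 29144 + √18782 ≈ 29281.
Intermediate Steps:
k = -2903 (k = -2821 - 82 = -2903)
P = √18782 ≈ 137.05
(Z + k) + P = (32047 - 2903) + √18782 = 29144 + √18782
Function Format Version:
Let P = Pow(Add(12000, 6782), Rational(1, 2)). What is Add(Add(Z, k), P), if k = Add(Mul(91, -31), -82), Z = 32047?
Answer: Add(29144, Pow(18782, Rational(1, 2))) ≈ 29281.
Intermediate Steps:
k = -2903 (k = Add(-2821, -82) = -2903)
P = Pow(18782, Rational(1, 2)) ≈ 137.05
Add(Add(Z, k), P) = Add(Add(32047, -2903), Pow(18782, Rational(1, 2))) = Add(29144, Pow(18782, Rational(1, 2)))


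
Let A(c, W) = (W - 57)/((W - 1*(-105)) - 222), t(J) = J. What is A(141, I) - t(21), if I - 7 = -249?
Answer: -7240/359 ≈ -20.167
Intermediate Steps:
I = -242 (I = 7 - 249 = -242)
A(c, W) = (-57 + W)/(-117 + W) (A(c, W) = (-57 + W)/((W + 105) - 222) = (-57 + W)/((105 + W) - 222) = (-57 + W)/(-117 + W))
A(141, I) - t(21) = (-57 - 242)/(-117 - 242) - 1*21 = -299/(-359) - 21 = -1/359*(-299) - 21 = 299/359 - 21 = -7240/359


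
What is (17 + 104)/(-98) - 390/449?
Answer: -92549/44002 ≈ -2.1033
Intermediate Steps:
(17 + 104)/(-98) - 390/449 = 121*(-1/98) - 390*1/449 = -121/98 - 390/449 = -92549/44002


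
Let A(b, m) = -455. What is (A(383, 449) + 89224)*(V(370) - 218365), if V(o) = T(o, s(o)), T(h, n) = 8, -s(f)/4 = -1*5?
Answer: -19383332533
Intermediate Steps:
s(f) = 20 (s(f) = -(-4)*5 = -4*(-5) = 20)
V(o) = 8
(A(383, 449) + 89224)*(V(370) - 218365) = (-455 + 89224)*(8 - 218365) = 88769*(-218357) = -19383332533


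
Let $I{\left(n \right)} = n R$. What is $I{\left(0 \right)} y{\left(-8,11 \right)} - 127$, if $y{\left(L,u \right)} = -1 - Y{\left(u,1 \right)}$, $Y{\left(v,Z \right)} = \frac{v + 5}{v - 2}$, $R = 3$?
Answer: $-127$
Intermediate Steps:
$I{\left(n \right)} = 3 n$ ($I{\left(n \right)} = n 3 = 3 n$)
$Y{\left(v,Z \right)} = \frac{5 + v}{-2 + v}$
$y{\left(L,u \right)} = -1 - \frac{5 + u}{-2 + u}$
$I{\left(0 \right)} y{\left(-8,11 \right)} - 127 = 3 \cdot 0 \frac{-3 - 22}{-2 + 11} - 127 = 0 \frac{-3 - 22}{9} - 127 = 0 \cdot \frac{1}{9} \left(-25\right) - 127 = 0 \left(- \frac{25}{9}\right) - 127 = 0 - 127 = -127$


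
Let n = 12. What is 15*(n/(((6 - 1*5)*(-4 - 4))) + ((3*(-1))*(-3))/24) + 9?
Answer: -63/8 ≈ -7.8750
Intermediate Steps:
15*(n/(((6 - 1*5)*(-4 - 4))) + ((3*(-1))*(-3))/24) + 9 = 15*(12/(((6 - 1*5)*(-4 - 4))) + ((3*(-1))*(-3))/24) + 9 = 15*(12/(((6 - 5)*(-8))) - 3*(-3)*(1/24)) + 9 = 15*(12/((1*(-8))) + 9*(1/24)) + 9 = 15*(12/(-8) + 3/8) + 9 = 15*(12*(-⅛) + 3/8) + 9 = 15*(-3/2 + 3/8) + 9 = 15*(-9/8) + 9 = -135/8 + 9 = -63/8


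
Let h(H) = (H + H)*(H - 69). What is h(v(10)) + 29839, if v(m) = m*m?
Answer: 36039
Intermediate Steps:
v(m) = m²
h(H) = 2*H*(-69 + H) (h(H) = (2*H)*(-69 + H) = 2*H*(-69 + H))
h(v(10)) + 29839 = 2*10²*(-69 + 10²) + 29839 = 2*100*(-69 + 100) + 29839 = 2*100*31 + 29839 = 6200 + 29839 = 36039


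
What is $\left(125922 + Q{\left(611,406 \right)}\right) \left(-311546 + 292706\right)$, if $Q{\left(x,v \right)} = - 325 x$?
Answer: $1368782520$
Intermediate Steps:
$\left(125922 + Q{\left(611,406 \right)}\right) \left(-311546 + 292706\right) = \left(125922 - 198575\right) \left(-311546 + 292706\right) = \left(125922 - 198575\right) \left(-18840\right) = \left(-72653\right) \left(-18840\right) = 1368782520$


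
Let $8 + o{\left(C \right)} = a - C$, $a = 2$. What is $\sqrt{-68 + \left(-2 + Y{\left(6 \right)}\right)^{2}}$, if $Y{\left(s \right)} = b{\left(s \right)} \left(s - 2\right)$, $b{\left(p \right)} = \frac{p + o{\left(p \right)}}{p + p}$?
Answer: $2 i \sqrt{13} \approx 7.2111 i$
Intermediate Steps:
$o{\left(C \right)} = -6 - C$ ($o{\left(C \right)} = -8 - \left(-2 + C\right) = -6 - C$)
$b{\left(p \right)} = - \frac{3}{p}$ ($b{\left(p \right)} = \frac{p - \left(6 + p\right)}{p + p} = - \frac{6}{2 p} = - 6 \frac{1}{2 p} = - \frac{3}{p}$)
$Y{\left(s \right)} = - \frac{3 \left(-2 + s\right)}{s}$ ($Y{\left(s \right)} = - \frac{3}{s} \left(s - 2\right) = - \frac{3}{s} \left(-2 + s\right) = - \frac{3 \left(-2 + s\right)}{s}$)
$\sqrt{-68 + \left(-2 + Y{\left(6 \right)}\right)^{2}} = \sqrt{-68 + \left(-2 - \left(3 - \frac{6}{6}\right)\right)^{2}} = \sqrt{-68 + \left(-2 + \left(-3 + 6 \cdot \frac{1}{6}\right)\right)^{2}} = \sqrt{-68 + \left(-2 + \left(-3 + 1\right)\right)^{2}} = \sqrt{-68 + \left(-2 - 2\right)^{2}} = \sqrt{-68 + \left(-4\right)^{2}} = \sqrt{-68 + 16} = \sqrt{-52} = 2 i \sqrt{13}$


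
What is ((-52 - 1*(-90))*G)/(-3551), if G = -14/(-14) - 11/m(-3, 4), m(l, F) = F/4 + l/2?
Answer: -874/3551 ≈ -0.24613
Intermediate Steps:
m(l, F) = l/2 + F/4 (m(l, F) = F*(¼) + l*(½) = F/4 + l/2 = l/2 + F/4)
G = 23 (G = -14/(-14) - 11/((½)*(-3) + (¼)*4) = -14*(-1/14) - 11/(-3/2 + 1) = 1 - 11/(-½) = 1 - 11*(-2) = 1 + 22 = 23)
((-52 - 1*(-90))*G)/(-3551) = ((-52 - 1*(-90))*23)/(-3551) = ((-52 + 90)*23)*(-1/3551) = (38*23)*(-1/3551) = 874*(-1/3551) = -874/3551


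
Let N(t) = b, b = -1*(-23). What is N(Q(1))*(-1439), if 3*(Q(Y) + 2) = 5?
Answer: -33097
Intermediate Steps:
Q(Y) = -1/3 (Q(Y) = -2 + (1/3)*5 = -2 + 5/3 = -1/3)
b = 23
N(t) = 23
N(Q(1))*(-1439) = 23*(-1439) = -33097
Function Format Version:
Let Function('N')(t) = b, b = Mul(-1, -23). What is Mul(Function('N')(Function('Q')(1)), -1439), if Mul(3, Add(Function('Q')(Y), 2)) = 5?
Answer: -33097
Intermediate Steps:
Function('Q')(Y) = Rational(-1, 3) (Function('Q')(Y) = Add(-2, Mul(Rational(1, 3), 5)) = Add(-2, Rational(5, 3)) = Rational(-1, 3))
b = 23
Function('N')(t) = 23
Mul(Function('N')(Function('Q')(1)), -1439) = Mul(23, -1439) = -33097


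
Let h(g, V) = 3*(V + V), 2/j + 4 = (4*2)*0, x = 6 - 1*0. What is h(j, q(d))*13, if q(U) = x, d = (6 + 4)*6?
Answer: 468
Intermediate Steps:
d = 60 (d = 10*6 = 60)
x = 6 (x = 6 + 0 = 6)
q(U) = 6
j = -½ (j = 2/(-4 + (4*2)*0) = 2/(-4 + 8*0) = 2/(-4 + 0) = 2/(-4) = 2*(-¼) = -½ ≈ -0.50000)
h(g, V) = 6*V (h(g, V) = 3*(2*V) = 6*V)
h(j, q(d))*13 = (6*6)*13 = 36*13 = 468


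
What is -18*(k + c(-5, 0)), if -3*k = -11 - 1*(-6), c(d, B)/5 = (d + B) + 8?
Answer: -300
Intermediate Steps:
c(d, B) = 40 + 5*B + 5*d (c(d, B) = 5*((d + B) + 8) = 5*((B + d) + 8) = 5*(8 + B + d) = 40 + 5*B + 5*d)
k = 5/3 (k = -(-11 - 1*(-6))/3 = -(-11 + 6)/3 = -1/3*(-5) = 5/3 ≈ 1.6667)
-18*(k + c(-5, 0)) = -18*(5/3 + (40 + 5*0 + 5*(-5))) = -18*(5/3 + (40 + 0 - 25)) = -18*(5/3 + 15) = -18*50/3 = -300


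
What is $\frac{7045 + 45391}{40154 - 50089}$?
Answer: $- \frac{52436}{9935} \approx -5.2779$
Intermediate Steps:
$\frac{7045 + 45391}{40154 - 50089} = \frac{52436}{-9935} = 52436 \left(- \frac{1}{9935}\right) = - \frac{52436}{9935}$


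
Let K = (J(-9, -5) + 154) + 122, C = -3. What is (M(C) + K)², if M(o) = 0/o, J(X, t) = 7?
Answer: 80089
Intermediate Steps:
K = 283 (K = (7 + 154) + 122 = 161 + 122 = 283)
M(o) = 0
(M(C) + K)² = (0 + 283)² = 283² = 80089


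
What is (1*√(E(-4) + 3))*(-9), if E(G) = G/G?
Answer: -18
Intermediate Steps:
E(G) = 1
(1*√(E(-4) + 3))*(-9) = (1*√(1 + 3))*(-9) = (1*√4)*(-9) = (1*2)*(-9) = 2*(-9) = -18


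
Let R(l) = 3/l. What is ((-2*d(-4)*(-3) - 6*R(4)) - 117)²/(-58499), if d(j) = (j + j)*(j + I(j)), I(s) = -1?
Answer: -56169/233996 ≈ -0.24004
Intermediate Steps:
d(j) = 2*j*(-1 + j) (d(j) = (j + j)*(j - 1) = (2*j)*(-1 + j) = 2*j*(-1 + j))
((-2*d(-4)*(-3) - 6*R(4)) - 117)²/(-58499) = ((-4*(-4)*(-1 - 4)*(-3) - 18/4) - 117)²/(-58499) = ((-4*(-4)*(-5)*(-3) - 18/4) - 117)²*(-1/58499) = ((-2*40*(-3) - 6*¾) - 117)²*(-1/58499) = ((-80*(-3) - 9/2) - 117)²*(-1/58499) = ((240 - 9/2) - 117)²*(-1/58499) = (471/2 - 117)²*(-1/58499) = (237/2)²*(-1/58499) = (56169/4)*(-1/58499) = -56169/233996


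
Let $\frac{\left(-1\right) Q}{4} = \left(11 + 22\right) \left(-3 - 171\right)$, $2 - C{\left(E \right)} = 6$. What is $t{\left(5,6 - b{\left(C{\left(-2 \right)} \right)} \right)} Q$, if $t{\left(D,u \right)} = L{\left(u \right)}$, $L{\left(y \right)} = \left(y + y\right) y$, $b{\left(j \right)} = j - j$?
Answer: $1653696$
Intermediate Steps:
$C{\left(E \right)} = -4$ ($C{\left(E \right)} = 2 - 6 = -4$)
$b{\left(j \right)} = 0$
$L{\left(y \right)} = 2 y^{2}$ ($L{\left(y \right)} = 2 y y = 2 y^{2}$)
$t{\left(D,u \right)} = 2 u^{2}$
$Q = 22968$ ($Q = - 4 \left(11 + 22\right) \left(-3 - 171\right) = - 4 \cdot 33 \left(-174\right) = \left(-4\right) \left(-5742\right) = 22968$)
$t{\left(5,6 - b{\left(C{\left(-2 \right)} \right)} \right)} Q = 2 \left(6 - 0\right)^{2} \cdot 22968 = 2 \left(6 + 0\right)^{2} \cdot 22968 = 2 \cdot 6^{2} \cdot 22968 = 2 \cdot 36 \cdot 22968 = 72 \cdot 22968 = 1653696$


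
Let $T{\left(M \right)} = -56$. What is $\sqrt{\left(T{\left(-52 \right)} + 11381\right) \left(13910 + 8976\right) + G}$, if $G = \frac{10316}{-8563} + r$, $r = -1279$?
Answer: $\frac{3 \sqrt{2111617914230699}}{8563} \approx 16099.0$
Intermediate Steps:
$G = - \frac{10962393}{8563}$ ($G = \frac{10316}{-8563} - 1279 = 10316 \left(- \frac{1}{8563}\right) - 1279 = - \frac{10316}{8563} - 1279 = - \frac{10962393}{8563} \approx -1280.2$)
$\sqrt{\left(T{\left(-52 \right)} + 11381\right) \left(13910 + 8976\right) + G} = \sqrt{\left(-56 + 11381\right) \left(13910 + 8976\right) - \frac{10962393}{8563}} = \sqrt{11325 \cdot 22886 - \frac{10962393}{8563}} = \sqrt{259183950 - \frac{10962393}{8563}} = \sqrt{\frac{2219381201457}{8563}} = \frac{3 \sqrt{2111617914230699}}{8563}$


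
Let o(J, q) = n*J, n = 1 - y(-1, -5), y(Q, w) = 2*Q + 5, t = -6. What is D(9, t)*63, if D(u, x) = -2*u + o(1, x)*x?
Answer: -378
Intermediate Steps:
y(Q, w) = 5 + 2*Q
n = -2 (n = 1 - (5 + 2*(-1)) = 1 - (5 - 2) = 1 - 1*3 = 1 - 3 = -2)
o(J, q) = -2*J
D(u, x) = -2*u - 2*x (D(u, x) = -2*u + (-2*1)*x = -2*u - 2*x)
D(9, t)*63 = (-2*9 - 2*(-6))*63 = (-18 + 12)*63 = -6*63 = -378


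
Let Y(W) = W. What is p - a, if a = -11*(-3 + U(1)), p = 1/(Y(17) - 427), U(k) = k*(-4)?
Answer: -31571/410 ≈ -77.002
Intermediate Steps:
U(k) = -4*k
p = -1/410 (p = 1/(17 - 427) = 1/(-410) = -1/410 ≈ -0.0024390)
a = 77 (a = -11*(-3 - 4*1) = -11*(-3 - 4) = -11*(-7) = 77)
p - a = -1/410 - 1*77 = -1/410 - 77 = -31571/410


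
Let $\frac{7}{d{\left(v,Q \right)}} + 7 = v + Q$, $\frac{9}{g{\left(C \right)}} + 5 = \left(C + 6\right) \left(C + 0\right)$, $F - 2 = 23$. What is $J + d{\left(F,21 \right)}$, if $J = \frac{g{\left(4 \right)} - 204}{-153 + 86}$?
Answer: $\frac{294524}{91455} \approx 3.2204$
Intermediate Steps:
$F = 25$ ($F = 2 + 23 = 25$)
$g{\left(C \right)} = \frac{9}{-5 + C \left(6 + C\right)}$ ($g{\left(C \right)} = \frac{9}{-5 + \left(C + 6\right) \left(C + 0\right)} = \frac{9}{-5 + \left(6 + C\right) C} = \frac{9}{-5 + C \left(6 + C\right)}$)
$d{\left(v,Q \right)} = \frac{7}{-7 + Q + v}$ ($d{\left(v,Q \right)} = \frac{7}{-7 + \left(v + Q\right)} = \frac{7}{-7 + \left(Q + v\right)} = \frac{7}{-7 + Q + v}$)
$J = \frac{7131}{2345}$ ($J = \frac{\frac{9}{-5 + 4^{2} + 6 \cdot 4} - 204}{-153 + 86} = \frac{\frac{9}{-5 + 16 + 24} - 204}{-67} = \left(\frac{9}{35} - 204\right) \left(- \frac{1}{67}\right) = \left(- \frac{7131}{35}\right) \left(- \frac{1}{67}\right) = \frac{7131}{2345} \approx 3.0409$)
$J + d{\left(F,21 \right)} = \frac{7131}{2345} + \frac{7}{-7 + 21 + 25} = \frac{7131}{2345} + \frac{7}{39} = \frac{294524}{91455}$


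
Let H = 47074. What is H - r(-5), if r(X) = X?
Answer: 47079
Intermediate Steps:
H - r(-5) = 47074 - 1*(-5) = 47074 + 5 = 47079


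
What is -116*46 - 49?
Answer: -5385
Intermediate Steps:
-116*46 - 49 = -5336 - 49 = -5385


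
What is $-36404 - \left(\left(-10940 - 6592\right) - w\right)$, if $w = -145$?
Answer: $-19017$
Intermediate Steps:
$-36404 - \left(\left(-10940 - 6592\right) - w\right) = -36404 - \left(\left(-10940 - 6592\right) - -145\right) = -36404 - \left(-17532 + 145\right) = -36404 - -17387 = -36404 + 17387 = -19017$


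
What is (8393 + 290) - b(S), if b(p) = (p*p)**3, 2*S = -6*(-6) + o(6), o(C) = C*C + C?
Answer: -3518735078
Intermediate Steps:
o(C) = C + C**2 (o(C) = C**2 + C = C + C**2)
S = 39 (S = (-6*(-6) + 6*(1 + 6))/2 = (36 + 6*7)/2 = (36 + 42)/2 = (1/2)*78 = 39)
b(p) = p**6 (b(p) = (p**2)**3 = p**6)
(8393 + 290) - b(S) = (8393 + 290) - 1*39**6 = 8683 - 1*3518743761 = 8683 - 3518743761 = -3518735078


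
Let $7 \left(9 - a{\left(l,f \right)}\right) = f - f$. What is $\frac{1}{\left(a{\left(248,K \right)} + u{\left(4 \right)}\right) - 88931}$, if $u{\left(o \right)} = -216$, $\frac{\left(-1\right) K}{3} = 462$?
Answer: $- \frac{1}{89138} \approx -1.1219 \cdot 10^{-5}$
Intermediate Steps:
$K = -1386$ ($K = \left(-3\right) 462 = -1386$)
$a{\left(l,f \right)} = 9$ ($a{\left(l,f \right)} = 9 - \frac{f - f}{7} = 9 - 0 = 9 + 0 = 9$)
$\frac{1}{\left(a{\left(248,K \right)} + u{\left(4 \right)}\right) - 88931} = \frac{1}{\left(9 - 216\right) - 88931} = \frac{1}{-207 - 88931} = \frac{1}{-89138} = - \frac{1}{89138}$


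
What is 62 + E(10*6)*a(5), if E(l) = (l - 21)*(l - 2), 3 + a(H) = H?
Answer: 4586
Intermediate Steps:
a(H) = -3 + H
E(l) = (-21 + l)*(-2 + l)
62 + E(10*6)*a(5) = 62 + (42 + (10*6)² - 230*6)*(-3 + 5) = 62 + (42 + 60² - 23*60)*2 = 62 + (42 + 3600 - 1380)*2 = 62 + 2262*2 = 62 + 4524 = 4586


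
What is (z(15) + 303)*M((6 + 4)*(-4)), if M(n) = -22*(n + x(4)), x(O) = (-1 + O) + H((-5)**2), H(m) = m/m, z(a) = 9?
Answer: 247104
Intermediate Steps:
H(m) = 1
x(O) = O (x(O) = (-1 + O) + 1 = O)
M(n) = -88 - 22*n (M(n) = -22*(n + 4) = -22*(4 + n) = -88 - 22*n)
(z(15) + 303)*M((6 + 4)*(-4)) = (9 + 303)*(-88 - 22*(6 + 4)*(-4)) = 312*(-88 - 220*(-4)) = 312*(-88 - 22*(-40)) = 312*(-88 + 880) = 312*792 = 247104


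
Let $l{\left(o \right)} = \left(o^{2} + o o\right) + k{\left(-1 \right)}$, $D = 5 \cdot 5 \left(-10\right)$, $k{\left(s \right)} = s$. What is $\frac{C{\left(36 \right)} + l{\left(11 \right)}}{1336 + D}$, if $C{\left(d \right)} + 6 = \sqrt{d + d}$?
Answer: $\frac{235}{1086} + \frac{\sqrt{2}}{181} \approx 0.2242$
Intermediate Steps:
$D = -250$ ($D = 25 \left(-10\right) = -250$)
$l{\left(o \right)} = -1 + 2 o^{2}$ ($l{\left(o \right)} = \left(o^{2} + o o\right) - 1 = \left(o^{2} + o^{2}\right) - 1 = 2 o^{2} - 1 = -1 + 2 o^{2}$)
$C{\left(d \right)} = -6 + \sqrt{2} \sqrt{d}$ ($C{\left(d \right)} = -6 + \sqrt{d + d} = -6 + \sqrt{2 d} = -6 + \sqrt{2} \sqrt{d}$)
$\frac{C{\left(36 \right)} + l{\left(11 \right)}}{1336 + D} = \frac{\left(-6 + \sqrt{2} \sqrt{36}\right) - \left(1 - 2 \cdot 11^{2}\right)}{1336 - 250} = \frac{\left(-6 + \sqrt{2} \cdot 6\right) + \left(-1 + 2 \cdot 121\right)}{1086} = \left(\left(-6 + 6 \sqrt{2}\right) + \left(-1 + 242\right)\right) \frac{1}{1086} = \left(\left(-6 + 6 \sqrt{2}\right) + 241\right) \frac{1}{1086} = \left(235 + 6 \sqrt{2}\right) \frac{1}{1086} = \frac{235}{1086} + \frac{\sqrt{2}}{181}$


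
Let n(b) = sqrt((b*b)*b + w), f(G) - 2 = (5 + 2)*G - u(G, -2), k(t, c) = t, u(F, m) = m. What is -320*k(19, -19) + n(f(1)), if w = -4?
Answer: -6080 + sqrt(1327) ≈ -6043.6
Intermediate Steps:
f(G) = 4 + 7*G (f(G) = 2 + ((5 + 2)*G - 1*(-2)) = 2 + (7*G + 2) = 2 + (2 + 7*G) = 4 + 7*G)
n(b) = sqrt(-4 + b**3) (n(b) = sqrt((b*b)*b - 4) = sqrt(b**2*b - 4) = sqrt(b**3 - 4) = sqrt(-4 + b**3))
-320*k(19, -19) + n(f(1)) = -320*19 + sqrt(-4 + (4 + 7*1)**3) = -6080 + sqrt(-4 + (4 + 7)**3) = -6080 + sqrt(-4 + 11**3) = -6080 + sqrt(-4 + 1331) = -6080 + sqrt(1327)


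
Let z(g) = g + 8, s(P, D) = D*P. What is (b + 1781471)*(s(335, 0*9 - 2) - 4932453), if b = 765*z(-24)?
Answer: -8727834138413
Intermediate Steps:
z(g) = 8 + g
b = -12240 (b = 765*(8 - 24) = 765*(-16) = -12240)
(b + 1781471)*(s(335, 0*9 - 2) - 4932453) = (-12240 + 1781471)*((0*9 - 2)*335 - 4932453) = 1769231*((0 - 2)*335 - 4932453) = 1769231*(-2*335 - 4932453) = 1769231*(-670 - 4932453) = 1769231*(-4933123) = -8727834138413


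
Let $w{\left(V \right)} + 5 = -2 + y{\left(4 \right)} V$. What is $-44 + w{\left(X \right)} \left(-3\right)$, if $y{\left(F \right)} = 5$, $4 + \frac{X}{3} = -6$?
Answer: $427$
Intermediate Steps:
$X = -30$ ($X = -12 + 3 \left(-6\right) = -12 - 18 = -30$)
$w{\left(V \right)} = -7 + 5 V$ ($w{\left(V \right)} = -5 + \left(-2 + 5 V\right) = -7 + 5 V$)
$-44 + w{\left(X \right)} \left(-3\right) = -44 + \left(-7 + 5 \left(-30\right)\right) \left(-3\right) = -44 + \left(-7 - 150\right) \left(-3\right) = -44 - -471 = -44 + 471 = 427$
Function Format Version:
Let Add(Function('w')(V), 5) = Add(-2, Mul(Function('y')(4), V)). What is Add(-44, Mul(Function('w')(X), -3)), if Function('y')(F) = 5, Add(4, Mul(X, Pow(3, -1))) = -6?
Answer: 427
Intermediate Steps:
X = -30 (X = Add(-12, Mul(3, -6)) = Add(-12, -18) = -30)
Function('w')(V) = Add(-7, Mul(5, V)) (Function('w')(V) = Add(-5, Add(-2, Mul(5, V))) = Add(-7, Mul(5, V)))
Add(-44, Mul(Function('w')(X), -3)) = Add(-44, Mul(Add(-7, Mul(5, -30)), -3)) = Add(-44, Mul(Add(-7, -150), -3)) = Add(-44, Mul(-157, -3)) = Add(-44, 471) = 427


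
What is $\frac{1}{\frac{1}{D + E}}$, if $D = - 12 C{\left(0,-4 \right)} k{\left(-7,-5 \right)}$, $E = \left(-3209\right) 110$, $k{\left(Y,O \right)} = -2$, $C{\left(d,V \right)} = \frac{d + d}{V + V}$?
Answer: $-352990$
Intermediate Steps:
$C{\left(d,V \right)} = \frac{d}{V}$ ($C{\left(d,V \right)} = \frac{2 d}{2 V} = 2 d \frac{1}{2 V} = \frac{d}{V}$)
$E = -352990$
$D = 0$ ($D = - 12 \frac{0}{-4} \left(-2\right) = - 12 \cdot 0 \left(- \frac{1}{4}\right) \left(-2\right) = \left(-12\right) 0 \left(-2\right) = 0 \left(-2\right) = 0$)
$\frac{1}{\frac{1}{D + E}} = \frac{1}{\frac{1}{0 - 352990}} = \frac{1}{\frac{1}{-352990}} = \frac{1}{- \frac{1}{352990}} = -352990$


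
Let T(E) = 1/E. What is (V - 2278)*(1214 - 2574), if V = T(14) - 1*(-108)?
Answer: 20657720/7 ≈ 2.9511e+6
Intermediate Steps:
V = 1513/14 (V = 1/14 - 1*(-108) = 1/14 + 108 = 1513/14 ≈ 108.07)
(V - 2278)*(1214 - 2574) = (1513/14 - 2278)*(1214 - 2574) = -30379/14*(-1360) = 20657720/7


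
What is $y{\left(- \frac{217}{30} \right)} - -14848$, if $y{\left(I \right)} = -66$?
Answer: $14782$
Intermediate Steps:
$y{\left(- \frac{217}{30} \right)} - -14848 = -66 - -14848 = -66 + 14848 = 14782$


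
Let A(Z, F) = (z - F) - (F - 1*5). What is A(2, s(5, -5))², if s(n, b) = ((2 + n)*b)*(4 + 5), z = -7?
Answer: 394384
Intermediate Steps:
s(n, b) = 9*b*(2 + n) (s(n, b) = (b*(2 + n))*9 = 9*b*(2 + n))
A(Z, F) = -2 - 2*F (A(Z, F) = (-7 - F) - (F - 1*5) = (-7 - F) - (F - 5) = (-7 - F) - (-5 + F) = (-7 - F) + (5 - F) = -2 - 2*F)
A(2, s(5, -5))² = (-2 - 18*(-5)*(2 + 5))² = (-2 - 18*(-5)*7)² = (-2 - 2*(-315))² = (-2 + 630)² = 628² = 394384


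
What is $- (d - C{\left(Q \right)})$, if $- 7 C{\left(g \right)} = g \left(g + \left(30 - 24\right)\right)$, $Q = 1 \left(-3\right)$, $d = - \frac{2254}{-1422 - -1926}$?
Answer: $\frac{1451}{252} \approx 5.7579$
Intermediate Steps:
$d = - \frac{161}{36}$ ($d = - \frac{2254}{-1422 + 1926} = - \frac{2254}{504} = \left(-2254\right) \frac{1}{504} = - \frac{161}{36} \approx -4.4722$)
$Q = -3$
$C{\left(g \right)} = - \frac{g \left(6 + g\right)}{7}$ ($C{\left(g \right)} = - \frac{g \left(g + \left(30 - 24\right)\right)}{7} = - \frac{g \left(g + 6\right)}{7} = - \frac{g \left(6 + g\right)}{7}$)
$- (d - C{\left(Q \right)}) = - (- \frac{161}{36} - \left(- \frac{1}{7}\right) \left(-3\right) \left(6 - 3\right)) = - (- \frac{161}{36} - \left(- \frac{1}{7}\right) \left(-3\right) 3) = - (- \frac{161}{36} - \frac{9}{7}) = \left(-1\right) \left(- \frac{1451}{252}\right) = \frac{1451}{252}$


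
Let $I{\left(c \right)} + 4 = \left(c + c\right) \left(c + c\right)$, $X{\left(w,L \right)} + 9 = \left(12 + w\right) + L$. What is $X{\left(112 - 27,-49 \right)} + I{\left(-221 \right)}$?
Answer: $195399$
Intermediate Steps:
$X{\left(w,L \right)} = 3 + L + w$ ($X{\left(w,L \right)} = -9 + \left(\left(12 + w\right) + L\right) = -9 + \left(12 + L + w\right) = 3 + L + w$)
$I{\left(c \right)} = -4 + 4 c^{2}$ ($I{\left(c \right)} = -4 + \left(c + c\right) \left(c + c\right) = -4 + 2 c 2 c = -4 + 4 c^{2}$)
$X{\left(112 - 27,-49 \right)} + I{\left(-221 \right)} = \left(3 - 49 + \left(112 - 27\right)\right) - \left(4 - 4 \left(-221\right)^{2}\right) = \left(3 - 49 + 85\right) + \left(-4 + 4 \cdot 48841\right) = 39 + \left(-4 + 195364\right) = 39 + 195360 = 195399$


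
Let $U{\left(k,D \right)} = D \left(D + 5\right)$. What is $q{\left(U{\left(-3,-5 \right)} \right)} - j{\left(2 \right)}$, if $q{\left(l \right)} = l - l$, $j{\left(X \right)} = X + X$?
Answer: $-4$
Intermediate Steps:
$j{\left(X \right)} = 2 X$
$U{\left(k,D \right)} = D \left(5 + D\right)$
$q{\left(l \right)} = 0$
$q{\left(U{\left(-3,-5 \right)} \right)} - j{\left(2 \right)} = 0 - 2 \cdot 2 = 0 - 4 = -4$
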